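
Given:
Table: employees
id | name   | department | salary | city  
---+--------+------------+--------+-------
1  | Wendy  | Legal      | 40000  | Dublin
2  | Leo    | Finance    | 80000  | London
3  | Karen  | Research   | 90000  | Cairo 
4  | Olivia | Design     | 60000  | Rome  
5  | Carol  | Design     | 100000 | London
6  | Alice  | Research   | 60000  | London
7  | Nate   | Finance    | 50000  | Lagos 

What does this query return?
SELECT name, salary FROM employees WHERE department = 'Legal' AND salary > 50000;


Filtering: department = 'Legal' AND salary > 50000
Matching: 0 rows

Empty result set (0 rows)


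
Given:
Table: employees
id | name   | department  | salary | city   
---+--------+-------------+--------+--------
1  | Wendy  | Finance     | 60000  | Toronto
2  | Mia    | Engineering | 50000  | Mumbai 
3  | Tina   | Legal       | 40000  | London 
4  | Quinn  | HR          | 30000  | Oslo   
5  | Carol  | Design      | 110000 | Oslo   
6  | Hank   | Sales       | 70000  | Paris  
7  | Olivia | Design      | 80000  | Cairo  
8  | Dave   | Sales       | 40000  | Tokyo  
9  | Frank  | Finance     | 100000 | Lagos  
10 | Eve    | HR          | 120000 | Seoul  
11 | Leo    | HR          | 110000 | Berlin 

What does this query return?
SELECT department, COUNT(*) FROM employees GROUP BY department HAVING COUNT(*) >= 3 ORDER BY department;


Groups with count >= 3:
  HR: 3 -> PASS
  Design: 2 -> filtered out
  Engineering: 1 -> filtered out
  Finance: 2 -> filtered out
  Legal: 1 -> filtered out
  Sales: 2 -> filtered out


1 groups:
HR, 3


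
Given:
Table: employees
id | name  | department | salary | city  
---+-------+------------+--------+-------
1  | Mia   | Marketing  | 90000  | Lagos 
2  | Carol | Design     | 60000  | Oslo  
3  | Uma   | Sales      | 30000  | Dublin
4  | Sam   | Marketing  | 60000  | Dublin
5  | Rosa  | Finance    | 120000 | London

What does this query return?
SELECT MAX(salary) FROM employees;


Salaries: 90000, 60000, 30000, 60000, 120000
MAX = 120000

120000


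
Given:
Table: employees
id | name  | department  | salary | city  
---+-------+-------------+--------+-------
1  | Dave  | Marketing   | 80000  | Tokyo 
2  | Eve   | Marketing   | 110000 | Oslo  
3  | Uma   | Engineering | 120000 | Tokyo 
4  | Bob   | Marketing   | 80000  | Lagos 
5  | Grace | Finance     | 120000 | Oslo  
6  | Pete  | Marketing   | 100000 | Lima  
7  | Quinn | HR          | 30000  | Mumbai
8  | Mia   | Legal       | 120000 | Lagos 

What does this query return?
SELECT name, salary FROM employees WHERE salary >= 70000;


Filtering: salary >= 70000
Matching: 7 rows

7 rows:
Dave, 80000
Eve, 110000
Uma, 120000
Bob, 80000
Grace, 120000
Pete, 100000
Mia, 120000


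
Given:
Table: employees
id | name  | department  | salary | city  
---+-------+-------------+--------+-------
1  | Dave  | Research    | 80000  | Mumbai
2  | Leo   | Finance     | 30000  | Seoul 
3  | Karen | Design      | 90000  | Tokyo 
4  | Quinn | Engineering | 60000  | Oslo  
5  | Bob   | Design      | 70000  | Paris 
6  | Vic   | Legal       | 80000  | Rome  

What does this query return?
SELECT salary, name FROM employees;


Projecting columns: salary, name

6 rows:
80000, Dave
30000, Leo
90000, Karen
60000, Quinn
70000, Bob
80000, Vic


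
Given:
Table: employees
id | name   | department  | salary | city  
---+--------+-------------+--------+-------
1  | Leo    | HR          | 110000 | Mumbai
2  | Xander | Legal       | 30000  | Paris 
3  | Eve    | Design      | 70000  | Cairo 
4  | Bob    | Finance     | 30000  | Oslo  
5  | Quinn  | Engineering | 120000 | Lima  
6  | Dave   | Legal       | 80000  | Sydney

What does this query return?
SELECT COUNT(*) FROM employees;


COUNT(*) counts all rows

6


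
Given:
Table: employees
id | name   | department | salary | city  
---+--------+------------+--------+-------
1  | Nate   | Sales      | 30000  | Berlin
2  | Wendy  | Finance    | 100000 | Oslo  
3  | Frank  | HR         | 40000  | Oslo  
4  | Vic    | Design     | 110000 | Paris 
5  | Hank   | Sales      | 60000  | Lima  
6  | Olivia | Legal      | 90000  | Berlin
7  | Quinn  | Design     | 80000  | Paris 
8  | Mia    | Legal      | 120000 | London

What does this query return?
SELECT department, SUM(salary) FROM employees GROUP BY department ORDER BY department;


Summing salary within each department:
  Design: 110000 + 80000 = 190000
  Finance: 100000 = 100000
  HR: 40000 = 40000
  Legal: 90000 + 120000 = 210000
  Sales: 30000 + 60000 = 90000


5 groups:
Design, 190000
Finance, 100000
HR, 40000
Legal, 210000
Sales, 90000


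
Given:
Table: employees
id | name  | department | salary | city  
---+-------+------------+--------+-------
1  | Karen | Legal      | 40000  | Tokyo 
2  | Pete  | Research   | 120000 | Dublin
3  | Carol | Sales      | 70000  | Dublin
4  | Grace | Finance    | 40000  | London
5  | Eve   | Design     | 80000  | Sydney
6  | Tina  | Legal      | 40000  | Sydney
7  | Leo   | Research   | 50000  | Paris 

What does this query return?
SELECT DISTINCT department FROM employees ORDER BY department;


All 'department' values (row order): Legal, Research, Sales, Finance, Design, Legal, Research
Removing duplicates leaves 5 unique value(s).

5 values:
Design
Finance
Legal
Research
Sales


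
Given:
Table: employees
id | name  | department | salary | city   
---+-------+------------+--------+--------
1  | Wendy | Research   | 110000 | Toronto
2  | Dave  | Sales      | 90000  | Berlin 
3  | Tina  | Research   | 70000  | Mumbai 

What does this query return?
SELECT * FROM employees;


SELECT * returns all 3 rows with all columns

3 rows:
1, Wendy, Research, 110000, Toronto
2, Dave, Sales, 90000, Berlin
3, Tina, Research, 70000, Mumbai


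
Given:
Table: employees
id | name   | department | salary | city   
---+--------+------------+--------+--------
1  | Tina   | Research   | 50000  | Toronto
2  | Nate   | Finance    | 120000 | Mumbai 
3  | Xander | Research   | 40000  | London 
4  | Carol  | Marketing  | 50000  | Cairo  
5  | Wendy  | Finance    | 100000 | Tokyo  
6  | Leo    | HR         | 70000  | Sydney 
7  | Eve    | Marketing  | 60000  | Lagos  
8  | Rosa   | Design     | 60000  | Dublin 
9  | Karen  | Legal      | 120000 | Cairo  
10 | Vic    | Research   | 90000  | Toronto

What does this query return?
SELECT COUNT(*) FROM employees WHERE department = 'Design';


Counting rows where department = 'Design'
  Rosa -> MATCH


1


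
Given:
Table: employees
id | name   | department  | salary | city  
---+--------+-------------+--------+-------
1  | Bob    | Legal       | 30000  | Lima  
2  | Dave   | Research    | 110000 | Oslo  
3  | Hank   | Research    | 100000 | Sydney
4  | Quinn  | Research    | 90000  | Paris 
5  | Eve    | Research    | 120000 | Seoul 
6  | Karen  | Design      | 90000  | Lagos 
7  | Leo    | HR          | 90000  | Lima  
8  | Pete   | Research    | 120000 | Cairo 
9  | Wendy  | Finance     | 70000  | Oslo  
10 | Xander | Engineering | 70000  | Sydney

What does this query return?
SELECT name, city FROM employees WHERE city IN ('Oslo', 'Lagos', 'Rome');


Filtering: city IN ('Oslo', 'Lagos', 'Rome')
Matching: 3 rows

3 rows:
Dave, Oslo
Karen, Lagos
Wendy, Oslo


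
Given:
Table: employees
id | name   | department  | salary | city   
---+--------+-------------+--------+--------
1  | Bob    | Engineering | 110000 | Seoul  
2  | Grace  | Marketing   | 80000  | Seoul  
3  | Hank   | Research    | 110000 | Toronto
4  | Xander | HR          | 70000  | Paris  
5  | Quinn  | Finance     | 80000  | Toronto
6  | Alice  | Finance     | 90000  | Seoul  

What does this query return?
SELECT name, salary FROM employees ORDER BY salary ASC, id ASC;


Sorting by salary ASC, then id ASC for ties

6 rows:
Xander, 70000
Grace, 80000
Quinn, 80000
Alice, 90000
Bob, 110000
Hank, 110000


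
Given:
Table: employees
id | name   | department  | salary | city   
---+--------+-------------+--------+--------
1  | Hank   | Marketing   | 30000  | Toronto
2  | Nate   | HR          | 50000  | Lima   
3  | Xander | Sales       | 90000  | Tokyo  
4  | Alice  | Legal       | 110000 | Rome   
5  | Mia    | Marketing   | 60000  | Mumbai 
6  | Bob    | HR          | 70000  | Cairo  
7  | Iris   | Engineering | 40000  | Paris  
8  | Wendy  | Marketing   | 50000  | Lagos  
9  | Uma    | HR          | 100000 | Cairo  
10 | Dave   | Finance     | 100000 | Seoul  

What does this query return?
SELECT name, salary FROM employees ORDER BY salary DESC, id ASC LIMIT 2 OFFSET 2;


Sort by salary DESC (id ASC tiebreak), then skip 2 and take 2
Rows 3 through 4

2 rows:
Dave, 100000
Xander, 90000


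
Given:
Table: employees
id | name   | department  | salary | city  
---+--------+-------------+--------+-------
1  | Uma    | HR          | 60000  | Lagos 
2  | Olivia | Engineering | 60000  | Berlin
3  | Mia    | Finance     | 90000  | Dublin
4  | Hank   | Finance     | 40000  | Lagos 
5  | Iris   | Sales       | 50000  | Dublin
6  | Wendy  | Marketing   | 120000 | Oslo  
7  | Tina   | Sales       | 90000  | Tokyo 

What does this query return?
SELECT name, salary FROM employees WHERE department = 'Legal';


Filtering: department = 'Legal'
Matching rows: 0

Empty result set (0 rows)


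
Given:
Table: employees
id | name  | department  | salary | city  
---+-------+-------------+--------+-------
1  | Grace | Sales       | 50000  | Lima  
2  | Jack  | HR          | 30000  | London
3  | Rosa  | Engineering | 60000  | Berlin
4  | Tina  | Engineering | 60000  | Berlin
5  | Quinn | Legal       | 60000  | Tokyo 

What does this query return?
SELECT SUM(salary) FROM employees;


SUM(salary) = 50000 + 30000 + 60000 + 60000 + 60000 = 260000

260000


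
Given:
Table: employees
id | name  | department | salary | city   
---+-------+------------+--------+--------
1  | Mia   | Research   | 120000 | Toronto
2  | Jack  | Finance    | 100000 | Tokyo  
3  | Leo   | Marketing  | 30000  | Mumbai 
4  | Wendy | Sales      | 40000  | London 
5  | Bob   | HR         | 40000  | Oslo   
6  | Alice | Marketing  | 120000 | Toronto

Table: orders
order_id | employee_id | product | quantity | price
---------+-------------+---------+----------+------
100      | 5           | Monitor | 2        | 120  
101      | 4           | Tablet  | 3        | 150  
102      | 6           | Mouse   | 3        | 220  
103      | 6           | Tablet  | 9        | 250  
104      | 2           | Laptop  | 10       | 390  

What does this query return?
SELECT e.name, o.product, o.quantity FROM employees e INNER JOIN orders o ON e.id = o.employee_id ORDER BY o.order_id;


Joining employees.id = orders.employee_id:
  employee Bob (id=5) -> order Monitor
  employee Wendy (id=4) -> order Tablet
  employee Alice (id=6) -> order Mouse
  employee Alice (id=6) -> order Tablet
  employee Jack (id=2) -> order Laptop


5 rows:
Bob, Monitor, 2
Wendy, Tablet, 3
Alice, Mouse, 3
Alice, Tablet, 9
Jack, Laptop, 10


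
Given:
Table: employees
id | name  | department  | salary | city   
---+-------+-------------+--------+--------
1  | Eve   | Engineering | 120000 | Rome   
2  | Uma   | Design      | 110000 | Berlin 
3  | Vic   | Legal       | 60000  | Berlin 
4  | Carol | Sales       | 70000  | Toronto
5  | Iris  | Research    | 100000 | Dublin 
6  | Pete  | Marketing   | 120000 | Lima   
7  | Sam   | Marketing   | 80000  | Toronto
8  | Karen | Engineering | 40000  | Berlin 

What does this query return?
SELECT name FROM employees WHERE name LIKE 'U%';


LIKE 'U%' matches names starting with 'U'
Matching: 1

1 rows:
Uma


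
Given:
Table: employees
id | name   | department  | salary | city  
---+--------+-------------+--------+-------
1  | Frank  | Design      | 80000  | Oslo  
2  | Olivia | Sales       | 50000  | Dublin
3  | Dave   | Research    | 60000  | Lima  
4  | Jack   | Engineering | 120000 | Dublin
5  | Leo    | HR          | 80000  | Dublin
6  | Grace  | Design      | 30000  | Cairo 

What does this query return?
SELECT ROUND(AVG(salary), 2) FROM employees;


SUM(salary) = 420000
COUNT = 6
ROUND(AVG, 2) = ROUND(420000 / 6, 2) = 70000.0

70000.0


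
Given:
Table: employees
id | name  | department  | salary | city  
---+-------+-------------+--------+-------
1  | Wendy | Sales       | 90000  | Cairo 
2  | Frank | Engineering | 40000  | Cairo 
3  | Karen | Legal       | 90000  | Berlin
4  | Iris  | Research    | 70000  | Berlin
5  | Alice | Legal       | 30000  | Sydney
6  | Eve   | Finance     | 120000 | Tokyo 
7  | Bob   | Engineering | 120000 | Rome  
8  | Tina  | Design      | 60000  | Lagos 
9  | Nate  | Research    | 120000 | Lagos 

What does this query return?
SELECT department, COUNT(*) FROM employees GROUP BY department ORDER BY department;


Assigning each row to its department group:
  Wendy -> Sales
  Frank -> Engineering
  Karen -> Legal
  Iris -> Research
  Alice -> Legal
  Eve -> Finance
  Bob -> Engineering
  Tina -> Design
  Nate -> Research


6 groups:
Design, 1
Engineering, 2
Finance, 1
Legal, 2
Research, 2
Sales, 1


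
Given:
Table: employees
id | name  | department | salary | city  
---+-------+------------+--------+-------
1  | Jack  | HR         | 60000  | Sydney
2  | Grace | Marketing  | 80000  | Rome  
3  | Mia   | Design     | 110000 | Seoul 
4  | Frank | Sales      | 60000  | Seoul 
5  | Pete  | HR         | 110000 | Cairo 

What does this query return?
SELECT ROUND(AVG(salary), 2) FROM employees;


SUM(salary) = 420000
COUNT = 5
ROUND(AVG, 2) = ROUND(420000 / 5, 2) = 84000.0

84000.0


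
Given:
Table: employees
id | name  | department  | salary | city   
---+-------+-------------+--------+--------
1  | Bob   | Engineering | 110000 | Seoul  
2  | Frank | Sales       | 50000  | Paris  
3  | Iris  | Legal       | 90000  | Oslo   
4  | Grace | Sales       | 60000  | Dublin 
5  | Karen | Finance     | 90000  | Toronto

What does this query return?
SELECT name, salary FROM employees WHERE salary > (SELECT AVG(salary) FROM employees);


Subquery: AVG(salary) = 80000.0
Filtering: salary > 80000.0
  Bob (110000) -> MATCH
  Iris (90000) -> MATCH
  Karen (90000) -> MATCH


3 rows:
Bob, 110000
Iris, 90000
Karen, 90000


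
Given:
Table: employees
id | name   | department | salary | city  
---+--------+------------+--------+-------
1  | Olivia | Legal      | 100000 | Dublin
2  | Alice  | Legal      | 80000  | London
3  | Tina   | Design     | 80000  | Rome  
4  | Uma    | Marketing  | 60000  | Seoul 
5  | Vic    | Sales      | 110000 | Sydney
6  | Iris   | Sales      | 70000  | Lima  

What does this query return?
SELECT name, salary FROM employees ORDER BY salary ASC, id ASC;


Sorting by salary ASC, then id ASC for ties

6 rows:
Uma, 60000
Iris, 70000
Alice, 80000
Tina, 80000
Olivia, 100000
Vic, 110000


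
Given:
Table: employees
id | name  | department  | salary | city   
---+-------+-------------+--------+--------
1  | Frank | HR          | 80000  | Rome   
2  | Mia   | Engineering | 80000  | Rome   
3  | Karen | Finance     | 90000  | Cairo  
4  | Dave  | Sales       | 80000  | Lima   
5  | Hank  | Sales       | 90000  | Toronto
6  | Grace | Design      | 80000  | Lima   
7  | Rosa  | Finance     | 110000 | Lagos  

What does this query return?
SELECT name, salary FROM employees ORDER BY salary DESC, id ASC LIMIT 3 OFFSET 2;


Sort by salary DESC (id ASC tiebreak), then skip 2 and take 3
Rows 3 through 5

3 rows:
Hank, 90000
Frank, 80000
Mia, 80000


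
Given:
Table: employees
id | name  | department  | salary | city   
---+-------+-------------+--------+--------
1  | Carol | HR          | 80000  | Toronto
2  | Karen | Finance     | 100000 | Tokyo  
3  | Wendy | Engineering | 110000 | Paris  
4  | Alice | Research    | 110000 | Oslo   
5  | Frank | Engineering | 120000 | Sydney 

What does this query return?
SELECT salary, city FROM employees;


Projecting columns: salary, city

5 rows:
80000, Toronto
100000, Tokyo
110000, Paris
110000, Oslo
120000, Sydney


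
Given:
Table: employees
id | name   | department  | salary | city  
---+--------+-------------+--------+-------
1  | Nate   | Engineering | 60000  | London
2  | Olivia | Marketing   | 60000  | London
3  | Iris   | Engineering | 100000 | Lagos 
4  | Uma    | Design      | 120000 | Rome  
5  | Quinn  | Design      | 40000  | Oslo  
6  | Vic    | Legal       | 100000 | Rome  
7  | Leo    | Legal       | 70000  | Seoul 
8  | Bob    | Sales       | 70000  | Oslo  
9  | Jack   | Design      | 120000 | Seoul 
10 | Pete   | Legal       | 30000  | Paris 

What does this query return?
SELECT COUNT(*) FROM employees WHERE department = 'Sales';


Counting rows where department = 'Sales'
  Bob -> MATCH


1


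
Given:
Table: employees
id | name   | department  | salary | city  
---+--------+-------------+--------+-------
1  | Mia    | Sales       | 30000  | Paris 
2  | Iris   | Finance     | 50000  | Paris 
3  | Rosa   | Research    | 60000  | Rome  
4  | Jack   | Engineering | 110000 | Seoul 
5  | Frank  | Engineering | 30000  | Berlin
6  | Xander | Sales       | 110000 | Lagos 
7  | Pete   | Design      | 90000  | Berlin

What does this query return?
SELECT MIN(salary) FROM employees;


Salaries: 30000, 50000, 60000, 110000, 30000, 110000, 90000
MIN = 30000

30000


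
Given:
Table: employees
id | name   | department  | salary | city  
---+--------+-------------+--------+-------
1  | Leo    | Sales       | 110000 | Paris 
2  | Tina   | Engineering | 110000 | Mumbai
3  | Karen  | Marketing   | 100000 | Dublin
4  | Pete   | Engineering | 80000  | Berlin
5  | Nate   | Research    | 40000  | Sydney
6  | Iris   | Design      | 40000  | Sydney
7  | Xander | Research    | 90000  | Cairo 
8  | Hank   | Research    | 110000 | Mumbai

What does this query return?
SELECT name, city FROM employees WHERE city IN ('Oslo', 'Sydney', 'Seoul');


Filtering: city IN ('Oslo', 'Sydney', 'Seoul')
Matching: 2 rows

2 rows:
Nate, Sydney
Iris, Sydney


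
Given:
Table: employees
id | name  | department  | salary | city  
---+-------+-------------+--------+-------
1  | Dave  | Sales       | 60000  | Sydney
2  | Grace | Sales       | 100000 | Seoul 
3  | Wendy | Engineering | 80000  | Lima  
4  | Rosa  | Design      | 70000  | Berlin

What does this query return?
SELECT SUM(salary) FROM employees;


SUM(salary) = 60000 + 100000 + 80000 + 70000 = 310000

310000


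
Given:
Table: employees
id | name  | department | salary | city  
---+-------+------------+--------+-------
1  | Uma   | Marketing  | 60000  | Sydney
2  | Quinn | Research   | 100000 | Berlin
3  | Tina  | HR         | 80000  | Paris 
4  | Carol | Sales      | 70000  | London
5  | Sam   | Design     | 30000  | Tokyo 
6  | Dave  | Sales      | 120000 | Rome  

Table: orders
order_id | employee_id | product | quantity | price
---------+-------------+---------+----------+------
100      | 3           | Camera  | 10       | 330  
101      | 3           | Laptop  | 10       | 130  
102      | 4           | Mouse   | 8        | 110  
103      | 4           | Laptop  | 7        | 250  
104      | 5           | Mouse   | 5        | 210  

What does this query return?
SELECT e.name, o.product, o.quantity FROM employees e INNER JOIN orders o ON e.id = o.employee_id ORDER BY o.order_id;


Joining employees.id = orders.employee_id:
  employee Tina (id=3) -> order Camera
  employee Tina (id=3) -> order Laptop
  employee Carol (id=4) -> order Mouse
  employee Carol (id=4) -> order Laptop
  employee Sam (id=5) -> order Mouse


5 rows:
Tina, Camera, 10
Tina, Laptop, 10
Carol, Mouse, 8
Carol, Laptop, 7
Sam, Mouse, 5


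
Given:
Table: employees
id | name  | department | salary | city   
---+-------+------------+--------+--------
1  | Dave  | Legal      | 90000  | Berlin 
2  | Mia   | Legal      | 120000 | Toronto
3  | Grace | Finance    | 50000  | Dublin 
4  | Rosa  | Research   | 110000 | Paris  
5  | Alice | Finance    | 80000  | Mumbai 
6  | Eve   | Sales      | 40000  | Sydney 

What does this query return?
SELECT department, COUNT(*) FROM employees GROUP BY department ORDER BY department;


Assigning each row to its department group:
  Dave -> Legal
  Mia -> Legal
  Grace -> Finance
  Rosa -> Research
  Alice -> Finance
  Eve -> Sales


4 groups:
Finance, 2
Legal, 2
Research, 1
Sales, 1


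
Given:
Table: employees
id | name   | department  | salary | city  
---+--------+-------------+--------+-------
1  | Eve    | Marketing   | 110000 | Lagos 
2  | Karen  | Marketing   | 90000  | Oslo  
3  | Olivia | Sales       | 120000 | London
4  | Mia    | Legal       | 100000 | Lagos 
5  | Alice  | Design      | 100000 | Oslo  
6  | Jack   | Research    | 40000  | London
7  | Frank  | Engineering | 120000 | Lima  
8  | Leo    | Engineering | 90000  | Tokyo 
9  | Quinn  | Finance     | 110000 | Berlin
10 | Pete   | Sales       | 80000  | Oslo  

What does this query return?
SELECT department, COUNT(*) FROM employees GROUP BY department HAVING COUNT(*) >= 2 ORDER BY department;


Groups with count >= 2:
  Engineering: 2 -> PASS
  Marketing: 2 -> PASS
  Sales: 2 -> PASS
  Design: 1 -> filtered out
  Finance: 1 -> filtered out
  Legal: 1 -> filtered out
  Research: 1 -> filtered out


3 groups:
Engineering, 2
Marketing, 2
Sales, 2


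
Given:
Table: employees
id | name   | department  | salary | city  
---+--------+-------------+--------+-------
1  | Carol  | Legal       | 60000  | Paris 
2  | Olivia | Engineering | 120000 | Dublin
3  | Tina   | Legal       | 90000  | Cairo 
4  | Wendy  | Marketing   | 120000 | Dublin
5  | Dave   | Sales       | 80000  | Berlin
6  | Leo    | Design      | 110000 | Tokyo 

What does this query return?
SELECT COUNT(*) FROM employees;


COUNT(*) counts all rows

6


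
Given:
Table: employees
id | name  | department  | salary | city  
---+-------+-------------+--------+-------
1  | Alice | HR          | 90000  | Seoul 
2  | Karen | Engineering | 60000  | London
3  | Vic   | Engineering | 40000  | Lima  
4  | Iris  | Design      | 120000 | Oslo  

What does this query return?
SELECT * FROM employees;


SELECT * returns all 4 rows with all columns

4 rows:
1, Alice, HR, 90000, Seoul
2, Karen, Engineering, 60000, London
3, Vic, Engineering, 40000, Lima
4, Iris, Design, 120000, Oslo


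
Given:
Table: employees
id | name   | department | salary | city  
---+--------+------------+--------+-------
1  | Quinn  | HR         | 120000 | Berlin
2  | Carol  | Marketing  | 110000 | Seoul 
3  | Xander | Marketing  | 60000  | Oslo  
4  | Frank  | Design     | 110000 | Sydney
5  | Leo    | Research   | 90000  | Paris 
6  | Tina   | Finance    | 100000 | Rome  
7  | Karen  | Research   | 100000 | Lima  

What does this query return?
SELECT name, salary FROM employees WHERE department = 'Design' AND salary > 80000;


Filtering: department = 'Design' AND salary > 80000
Matching: 1 rows

1 rows:
Frank, 110000


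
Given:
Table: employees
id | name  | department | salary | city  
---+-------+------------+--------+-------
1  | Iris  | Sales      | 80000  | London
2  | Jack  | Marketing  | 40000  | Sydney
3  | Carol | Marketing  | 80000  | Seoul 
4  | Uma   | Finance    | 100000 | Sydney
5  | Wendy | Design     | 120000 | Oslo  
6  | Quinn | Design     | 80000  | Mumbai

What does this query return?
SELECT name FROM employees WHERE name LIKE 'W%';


LIKE 'W%' matches names starting with 'W'
Matching: 1

1 rows:
Wendy


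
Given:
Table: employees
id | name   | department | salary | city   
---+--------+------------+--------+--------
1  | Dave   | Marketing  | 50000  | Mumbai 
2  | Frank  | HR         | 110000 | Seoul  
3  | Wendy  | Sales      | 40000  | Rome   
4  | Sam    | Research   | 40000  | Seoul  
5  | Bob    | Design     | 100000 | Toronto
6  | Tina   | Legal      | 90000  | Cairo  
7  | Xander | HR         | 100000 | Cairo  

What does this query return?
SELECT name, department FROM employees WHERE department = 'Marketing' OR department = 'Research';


Filtering: department = 'Marketing' OR 'Research'
Matching: 2 rows

2 rows:
Dave, Marketing
Sam, Research


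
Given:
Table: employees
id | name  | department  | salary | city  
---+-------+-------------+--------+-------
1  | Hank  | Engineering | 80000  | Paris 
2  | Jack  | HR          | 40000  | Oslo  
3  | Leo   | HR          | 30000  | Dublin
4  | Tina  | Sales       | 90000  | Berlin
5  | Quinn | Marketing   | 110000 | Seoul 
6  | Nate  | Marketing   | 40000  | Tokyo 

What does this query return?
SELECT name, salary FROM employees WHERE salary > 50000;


Filtering: salary > 50000
Matching: 3 rows

3 rows:
Hank, 80000
Tina, 90000
Quinn, 110000


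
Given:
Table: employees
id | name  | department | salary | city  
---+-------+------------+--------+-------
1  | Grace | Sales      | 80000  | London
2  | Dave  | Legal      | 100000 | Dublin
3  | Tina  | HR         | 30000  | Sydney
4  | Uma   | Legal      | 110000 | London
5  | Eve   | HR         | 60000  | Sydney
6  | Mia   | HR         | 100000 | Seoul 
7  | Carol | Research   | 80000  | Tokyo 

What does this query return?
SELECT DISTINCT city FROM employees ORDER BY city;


All 'city' values (row order): London, Dublin, Sydney, London, Sydney, Seoul, Tokyo
Removing duplicates leaves 5 unique value(s).

5 values:
Dublin
London
Seoul
Sydney
Tokyo


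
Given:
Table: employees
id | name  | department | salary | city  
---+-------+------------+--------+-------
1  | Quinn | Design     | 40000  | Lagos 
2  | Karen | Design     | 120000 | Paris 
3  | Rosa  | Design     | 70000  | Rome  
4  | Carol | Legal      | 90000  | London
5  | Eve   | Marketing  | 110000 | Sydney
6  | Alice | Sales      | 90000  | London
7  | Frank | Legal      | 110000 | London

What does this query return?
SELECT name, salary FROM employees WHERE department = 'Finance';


Filtering: department = 'Finance'
Matching rows: 0

Empty result set (0 rows)


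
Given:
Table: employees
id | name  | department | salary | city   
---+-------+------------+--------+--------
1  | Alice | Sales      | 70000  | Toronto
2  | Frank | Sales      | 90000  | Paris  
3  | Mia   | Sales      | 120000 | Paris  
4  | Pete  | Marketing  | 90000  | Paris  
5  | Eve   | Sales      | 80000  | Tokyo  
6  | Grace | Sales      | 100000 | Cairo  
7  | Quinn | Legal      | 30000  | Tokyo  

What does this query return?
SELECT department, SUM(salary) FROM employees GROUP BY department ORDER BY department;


Summing salary within each department:
  Legal: 30000 = 30000
  Marketing: 90000 = 90000
  Sales: 70000 + 90000 + 120000 + 80000 + 100000 = 460000


3 groups:
Legal, 30000
Marketing, 90000
Sales, 460000


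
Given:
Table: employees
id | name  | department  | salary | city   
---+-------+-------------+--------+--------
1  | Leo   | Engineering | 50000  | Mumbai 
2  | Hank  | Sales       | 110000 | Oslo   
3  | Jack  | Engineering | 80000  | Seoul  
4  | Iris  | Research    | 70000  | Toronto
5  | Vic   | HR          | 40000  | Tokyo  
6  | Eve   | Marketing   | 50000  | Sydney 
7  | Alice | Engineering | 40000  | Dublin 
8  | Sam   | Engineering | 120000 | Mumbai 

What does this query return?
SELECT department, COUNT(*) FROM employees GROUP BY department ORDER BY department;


Assigning each row to its department group:
  Leo -> Engineering
  Hank -> Sales
  Jack -> Engineering
  Iris -> Research
  Vic -> HR
  Eve -> Marketing
  Alice -> Engineering
  Sam -> Engineering


5 groups:
Engineering, 4
HR, 1
Marketing, 1
Research, 1
Sales, 1


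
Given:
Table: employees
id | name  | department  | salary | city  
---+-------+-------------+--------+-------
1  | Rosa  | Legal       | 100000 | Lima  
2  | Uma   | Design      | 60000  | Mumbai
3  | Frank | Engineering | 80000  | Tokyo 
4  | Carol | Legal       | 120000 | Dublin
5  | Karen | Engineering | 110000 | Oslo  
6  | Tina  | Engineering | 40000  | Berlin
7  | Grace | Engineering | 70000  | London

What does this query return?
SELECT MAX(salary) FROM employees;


Salaries: 100000, 60000, 80000, 120000, 110000, 40000, 70000
MAX = 120000

120000


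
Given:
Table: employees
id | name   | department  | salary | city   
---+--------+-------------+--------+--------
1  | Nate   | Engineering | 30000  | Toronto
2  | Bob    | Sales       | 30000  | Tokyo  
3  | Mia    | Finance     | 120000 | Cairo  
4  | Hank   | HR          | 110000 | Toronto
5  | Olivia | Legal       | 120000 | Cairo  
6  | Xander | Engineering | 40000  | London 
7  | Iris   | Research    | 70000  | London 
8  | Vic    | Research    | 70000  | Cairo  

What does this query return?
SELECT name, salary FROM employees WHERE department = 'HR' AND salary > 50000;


Filtering: department = 'HR' AND salary > 50000
Matching: 1 rows

1 rows:
Hank, 110000


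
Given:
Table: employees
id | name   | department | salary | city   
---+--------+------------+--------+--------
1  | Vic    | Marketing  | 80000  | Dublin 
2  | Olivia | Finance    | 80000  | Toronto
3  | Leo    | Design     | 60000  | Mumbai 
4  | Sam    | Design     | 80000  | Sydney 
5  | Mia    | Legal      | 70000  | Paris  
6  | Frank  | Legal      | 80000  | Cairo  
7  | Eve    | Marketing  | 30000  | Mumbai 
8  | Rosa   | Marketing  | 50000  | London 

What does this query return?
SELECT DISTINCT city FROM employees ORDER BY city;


All 'city' values (row order): Dublin, Toronto, Mumbai, Sydney, Paris, Cairo, Mumbai, London
Removing duplicates leaves 7 unique value(s).

7 values:
Cairo
Dublin
London
Mumbai
Paris
Sydney
Toronto


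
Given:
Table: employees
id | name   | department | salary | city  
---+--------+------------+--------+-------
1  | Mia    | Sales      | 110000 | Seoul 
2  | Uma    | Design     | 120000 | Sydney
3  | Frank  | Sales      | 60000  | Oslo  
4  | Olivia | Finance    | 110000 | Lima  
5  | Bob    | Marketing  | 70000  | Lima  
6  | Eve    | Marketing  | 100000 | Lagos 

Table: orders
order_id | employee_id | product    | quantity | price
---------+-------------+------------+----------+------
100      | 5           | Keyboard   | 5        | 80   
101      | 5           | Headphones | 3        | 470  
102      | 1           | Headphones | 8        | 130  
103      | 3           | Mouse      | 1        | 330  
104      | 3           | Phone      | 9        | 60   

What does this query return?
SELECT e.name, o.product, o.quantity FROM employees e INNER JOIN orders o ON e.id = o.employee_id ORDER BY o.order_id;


Joining employees.id = orders.employee_id:
  employee Bob (id=5) -> order Keyboard
  employee Bob (id=5) -> order Headphones
  employee Mia (id=1) -> order Headphones
  employee Frank (id=3) -> order Mouse
  employee Frank (id=3) -> order Phone


5 rows:
Bob, Keyboard, 5
Bob, Headphones, 3
Mia, Headphones, 8
Frank, Mouse, 1
Frank, Phone, 9


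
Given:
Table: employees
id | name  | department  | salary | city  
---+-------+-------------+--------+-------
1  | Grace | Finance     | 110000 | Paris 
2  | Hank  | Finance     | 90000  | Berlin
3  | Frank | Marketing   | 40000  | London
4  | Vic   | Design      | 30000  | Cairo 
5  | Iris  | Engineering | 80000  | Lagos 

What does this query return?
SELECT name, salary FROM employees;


Projecting columns: name, salary

5 rows:
Grace, 110000
Hank, 90000
Frank, 40000
Vic, 30000
Iris, 80000


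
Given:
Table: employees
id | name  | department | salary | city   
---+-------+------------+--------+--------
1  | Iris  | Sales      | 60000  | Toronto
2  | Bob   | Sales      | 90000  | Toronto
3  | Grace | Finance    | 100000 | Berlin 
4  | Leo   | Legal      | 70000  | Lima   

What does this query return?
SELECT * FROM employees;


SELECT * returns all 4 rows with all columns

4 rows:
1, Iris, Sales, 60000, Toronto
2, Bob, Sales, 90000, Toronto
3, Grace, Finance, 100000, Berlin
4, Leo, Legal, 70000, Lima


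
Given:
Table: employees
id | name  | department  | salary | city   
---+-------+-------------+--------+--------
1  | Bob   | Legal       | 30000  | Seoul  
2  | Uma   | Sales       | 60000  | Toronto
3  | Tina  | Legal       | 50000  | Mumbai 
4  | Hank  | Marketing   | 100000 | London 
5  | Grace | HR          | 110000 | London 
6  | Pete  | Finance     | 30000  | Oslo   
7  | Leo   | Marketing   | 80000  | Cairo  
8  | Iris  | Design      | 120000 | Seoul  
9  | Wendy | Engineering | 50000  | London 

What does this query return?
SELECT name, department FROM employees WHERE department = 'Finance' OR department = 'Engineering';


Filtering: department = 'Finance' OR 'Engineering'
Matching: 2 rows

2 rows:
Pete, Finance
Wendy, Engineering


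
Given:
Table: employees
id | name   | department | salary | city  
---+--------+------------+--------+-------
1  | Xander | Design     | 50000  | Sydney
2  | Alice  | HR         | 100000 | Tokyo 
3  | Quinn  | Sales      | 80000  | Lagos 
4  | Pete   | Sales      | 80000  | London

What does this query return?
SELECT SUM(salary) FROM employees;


SUM(salary) = 50000 + 100000 + 80000 + 80000 = 310000

310000


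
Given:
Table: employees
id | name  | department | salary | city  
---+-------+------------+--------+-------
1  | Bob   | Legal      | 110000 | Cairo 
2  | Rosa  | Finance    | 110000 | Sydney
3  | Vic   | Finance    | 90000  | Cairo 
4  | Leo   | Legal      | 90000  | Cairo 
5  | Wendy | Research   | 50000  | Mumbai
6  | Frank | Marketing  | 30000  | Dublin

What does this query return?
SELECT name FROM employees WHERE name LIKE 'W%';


LIKE 'W%' matches names starting with 'W'
Matching: 1

1 rows:
Wendy


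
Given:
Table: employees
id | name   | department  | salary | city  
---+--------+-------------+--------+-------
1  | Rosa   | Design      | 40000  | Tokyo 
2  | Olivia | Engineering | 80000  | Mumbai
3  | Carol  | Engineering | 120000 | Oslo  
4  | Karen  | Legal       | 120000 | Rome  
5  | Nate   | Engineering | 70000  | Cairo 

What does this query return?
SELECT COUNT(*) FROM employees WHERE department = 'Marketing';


Counting rows where department = 'Marketing'


0


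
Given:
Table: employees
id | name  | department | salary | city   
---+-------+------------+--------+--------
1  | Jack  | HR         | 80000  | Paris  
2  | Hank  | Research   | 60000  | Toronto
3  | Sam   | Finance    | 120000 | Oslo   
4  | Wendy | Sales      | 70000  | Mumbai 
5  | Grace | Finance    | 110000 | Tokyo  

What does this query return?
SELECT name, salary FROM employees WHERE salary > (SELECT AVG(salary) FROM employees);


Subquery: AVG(salary) = 88000.0
Filtering: salary > 88000.0
  Sam (120000) -> MATCH
  Grace (110000) -> MATCH


2 rows:
Sam, 120000
Grace, 110000


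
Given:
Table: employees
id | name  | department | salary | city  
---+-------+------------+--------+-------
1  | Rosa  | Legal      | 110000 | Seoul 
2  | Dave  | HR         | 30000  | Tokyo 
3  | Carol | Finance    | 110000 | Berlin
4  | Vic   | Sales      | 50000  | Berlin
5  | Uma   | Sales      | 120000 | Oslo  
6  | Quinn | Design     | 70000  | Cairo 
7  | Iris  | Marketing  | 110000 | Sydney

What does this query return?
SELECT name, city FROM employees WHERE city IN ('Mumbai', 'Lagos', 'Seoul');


Filtering: city IN ('Mumbai', 'Lagos', 'Seoul')
Matching: 1 rows

1 rows:
Rosa, Seoul


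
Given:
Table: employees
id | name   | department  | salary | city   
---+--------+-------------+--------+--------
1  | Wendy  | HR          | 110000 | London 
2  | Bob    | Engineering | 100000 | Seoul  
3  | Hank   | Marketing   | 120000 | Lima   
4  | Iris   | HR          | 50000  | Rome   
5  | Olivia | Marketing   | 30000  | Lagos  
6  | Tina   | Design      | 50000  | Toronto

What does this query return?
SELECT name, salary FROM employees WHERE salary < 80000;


Filtering: salary < 80000
Matching: 3 rows

3 rows:
Iris, 50000
Olivia, 30000
Tina, 50000


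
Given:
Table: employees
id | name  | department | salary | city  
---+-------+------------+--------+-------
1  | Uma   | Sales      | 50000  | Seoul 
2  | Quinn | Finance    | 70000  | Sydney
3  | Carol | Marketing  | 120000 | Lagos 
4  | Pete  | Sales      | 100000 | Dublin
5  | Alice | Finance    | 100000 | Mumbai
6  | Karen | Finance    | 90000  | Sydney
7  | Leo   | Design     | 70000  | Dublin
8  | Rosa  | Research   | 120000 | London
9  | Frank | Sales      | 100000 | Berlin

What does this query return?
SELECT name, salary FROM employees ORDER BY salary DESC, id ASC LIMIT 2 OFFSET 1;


Sort by salary DESC (id ASC tiebreak), then skip 1 and take 2
Rows 2 through 3

2 rows:
Rosa, 120000
Pete, 100000


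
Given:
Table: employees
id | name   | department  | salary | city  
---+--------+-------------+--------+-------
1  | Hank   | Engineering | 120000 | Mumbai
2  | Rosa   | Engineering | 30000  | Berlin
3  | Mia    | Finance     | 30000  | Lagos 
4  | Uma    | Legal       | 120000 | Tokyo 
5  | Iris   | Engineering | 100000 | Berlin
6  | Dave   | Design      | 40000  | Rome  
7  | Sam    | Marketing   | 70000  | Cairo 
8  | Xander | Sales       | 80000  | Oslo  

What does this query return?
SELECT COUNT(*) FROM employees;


COUNT(*) counts all rows

8


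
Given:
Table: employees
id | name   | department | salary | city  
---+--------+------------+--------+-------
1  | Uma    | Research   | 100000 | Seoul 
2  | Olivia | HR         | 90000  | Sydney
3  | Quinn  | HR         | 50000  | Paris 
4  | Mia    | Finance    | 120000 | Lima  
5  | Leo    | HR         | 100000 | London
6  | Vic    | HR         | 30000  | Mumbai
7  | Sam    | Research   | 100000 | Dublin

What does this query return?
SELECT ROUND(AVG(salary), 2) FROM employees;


SUM(salary) = 590000
COUNT = 7
ROUND(AVG, 2) = ROUND(590000 / 7, 2) = 84285.71

84285.71


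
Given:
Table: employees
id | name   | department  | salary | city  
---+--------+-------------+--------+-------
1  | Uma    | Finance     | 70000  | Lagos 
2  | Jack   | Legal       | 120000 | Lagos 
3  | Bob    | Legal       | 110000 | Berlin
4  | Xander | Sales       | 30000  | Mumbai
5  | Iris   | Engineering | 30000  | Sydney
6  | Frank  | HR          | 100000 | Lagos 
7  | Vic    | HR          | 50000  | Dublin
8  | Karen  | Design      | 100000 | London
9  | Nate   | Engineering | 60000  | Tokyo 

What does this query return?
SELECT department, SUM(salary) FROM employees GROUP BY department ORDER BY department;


Summing salary within each department:
  Design: 100000 = 100000
  Engineering: 30000 + 60000 = 90000
  Finance: 70000 = 70000
  HR: 100000 + 50000 = 150000
  Legal: 120000 + 110000 = 230000
  Sales: 30000 = 30000


6 groups:
Design, 100000
Engineering, 90000
Finance, 70000
HR, 150000
Legal, 230000
Sales, 30000


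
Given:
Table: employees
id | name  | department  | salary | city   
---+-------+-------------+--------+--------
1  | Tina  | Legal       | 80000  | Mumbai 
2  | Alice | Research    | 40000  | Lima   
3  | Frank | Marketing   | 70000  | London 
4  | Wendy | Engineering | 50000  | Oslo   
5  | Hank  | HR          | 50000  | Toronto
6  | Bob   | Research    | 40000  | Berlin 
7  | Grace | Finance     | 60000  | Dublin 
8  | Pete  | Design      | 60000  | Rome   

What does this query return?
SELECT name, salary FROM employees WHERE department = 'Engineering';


Filtering: department = 'Engineering'
Matching rows: 1

1 rows:
Wendy, 50000


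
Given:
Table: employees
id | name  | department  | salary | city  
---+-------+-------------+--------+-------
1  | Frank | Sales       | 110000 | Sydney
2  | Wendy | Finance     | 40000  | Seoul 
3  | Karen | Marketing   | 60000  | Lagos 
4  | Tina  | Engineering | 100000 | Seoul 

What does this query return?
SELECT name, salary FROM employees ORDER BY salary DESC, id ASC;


Sorting by salary DESC, then id ASC for ties

4 rows:
Frank, 110000
Tina, 100000
Karen, 60000
Wendy, 40000


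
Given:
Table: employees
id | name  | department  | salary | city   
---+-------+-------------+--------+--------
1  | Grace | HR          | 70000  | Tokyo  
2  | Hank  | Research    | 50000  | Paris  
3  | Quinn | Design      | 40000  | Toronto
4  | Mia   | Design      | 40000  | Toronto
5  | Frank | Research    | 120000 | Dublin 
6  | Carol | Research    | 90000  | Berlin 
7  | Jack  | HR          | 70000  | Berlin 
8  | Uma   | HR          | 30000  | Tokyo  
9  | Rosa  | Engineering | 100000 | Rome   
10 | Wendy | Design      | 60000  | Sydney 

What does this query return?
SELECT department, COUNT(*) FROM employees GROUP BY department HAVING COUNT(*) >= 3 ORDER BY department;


Groups with count >= 3:
  Design: 3 -> PASS
  HR: 3 -> PASS
  Research: 3 -> PASS
  Engineering: 1 -> filtered out


3 groups:
Design, 3
HR, 3
Research, 3
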